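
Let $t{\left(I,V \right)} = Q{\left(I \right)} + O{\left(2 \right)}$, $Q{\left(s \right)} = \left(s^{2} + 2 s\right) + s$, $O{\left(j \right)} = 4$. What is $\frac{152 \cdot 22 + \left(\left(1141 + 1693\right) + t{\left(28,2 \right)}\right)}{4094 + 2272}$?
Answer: $\frac{1175}{1061} \approx 1.1074$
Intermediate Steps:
$Q{\left(s \right)} = s^{2} + 3 s$
$t{\left(I,V \right)} = 4 + I \left(3 + I\right)$ ($t{\left(I,V \right)} = I \left(3 + I\right) + 4 = 4 + I \left(3 + I\right)$)
$\frac{152 \cdot 22 + \left(\left(1141 + 1693\right) + t{\left(28,2 \right)}\right)}{4094 + 2272} = \frac{152 \cdot 22 + \left(\left(1141 + 1693\right) + \left(4 + 28 \left(3 + 28\right)\right)\right)}{4094 + 2272} = \frac{3344 + \left(2834 + \left(4 + 28 \cdot 31\right)\right)}{6366} = \left(3344 + \left(2834 + \left(4 + 868\right)\right)\right) \frac{1}{6366} = \left(3344 + \left(2834 + 872\right)\right) \frac{1}{6366} = \left(3344 + 3706\right) \frac{1}{6366} = 7050 \cdot \frac{1}{6366} = \frac{1175}{1061}$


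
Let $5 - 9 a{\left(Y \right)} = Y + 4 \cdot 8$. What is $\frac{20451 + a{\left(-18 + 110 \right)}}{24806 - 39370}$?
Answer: $- \frac{45985}{32769} \approx -1.4033$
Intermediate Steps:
$a{\left(Y \right)} = -3 - \frac{Y}{9}$ ($a{\left(Y \right)} = \frac{5}{9} - \frac{Y + 4 \cdot 8}{9} = \frac{5}{9} - \frac{Y + 32}{9} = \frac{5}{9} - \frac{32 + Y}{9} = \frac{5}{9} - \left(\frac{32}{9} + \frac{Y}{9}\right) = -3 - \frac{Y}{9}$)
$\frac{20451 + a{\left(-18 + 110 \right)}}{24806 - 39370} = \frac{20451 - \left(3 + \frac{-18 + 110}{9}\right)}{24806 - 39370} = \frac{20451 - \frac{119}{9}}{-14564} = \left(20451 - \frac{119}{9}\right) \left(- \frac{1}{14564}\right) = \frac{183940}{9} \left(- \frac{1}{14564}\right) = - \frac{45985}{32769}$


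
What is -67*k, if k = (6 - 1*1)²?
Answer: -1675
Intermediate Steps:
k = 25 (k = (6 - 1)² = 5² = 25)
-67*k = -67*25 = -1675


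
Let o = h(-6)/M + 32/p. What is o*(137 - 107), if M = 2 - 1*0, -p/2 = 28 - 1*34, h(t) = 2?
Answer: 110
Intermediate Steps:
p = 12 (p = -2*(28 - 1*34) = -2*(28 - 34) = -2*(-6) = 12)
M = 2 (M = 2 + 0 = 2)
o = 11/3 (o = 2/2 + 32/12 = 2*(1/2) + 32*(1/12) = 1 + 8/3 = 11/3 ≈ 3.6667)
o*(137 - 107) = 11*(137 - 107)/3 = (11/3)*30 = 110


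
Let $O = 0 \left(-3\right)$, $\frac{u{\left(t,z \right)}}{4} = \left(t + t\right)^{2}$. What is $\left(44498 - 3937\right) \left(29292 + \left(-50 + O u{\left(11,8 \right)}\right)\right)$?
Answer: $1186084762$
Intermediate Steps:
$u{\left(t,z \right)} = 16 t^{2}$ ($u{\left(t,z \right)} = 4 \left(t + t\right)^{2} = 4 \left(2 t\right)^{2} = 4 \cdot 4 t^{2} = 16 t^{2}$)
$O = 0$
$\left(44498 - 3937\right) \left(29292 + \left(-50 + O u{\left(11,8 \right)}\right)\right) = \left(44498 - 3937\right) \left(29292 - \left(50 + 0 \cdot 16 \cdot 11^{2}\right)\right) = 40561 \left(29292 - \left(50 + 0 \cdot 16 \cdot 121\right)\right) = 40561 \left(29292 + \left(-50 + 0 \cdot 1936\right)\right) = 40561 \left(29292 + \left(-50 + 0\right)\right) = 40561 \left(29292 - 50\right) = 40561 \cdot 29242 = 1186084762$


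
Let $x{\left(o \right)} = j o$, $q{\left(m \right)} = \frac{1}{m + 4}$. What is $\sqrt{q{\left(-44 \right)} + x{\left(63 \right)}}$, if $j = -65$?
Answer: $\frac{i \sqrt{1638010}}{20} \approx 63.992 i$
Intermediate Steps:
$q{\left(m \right)} = \frac{1}{4 + m}$
$x{\left(o \right)} = - 65 o$
$\sqrt{q{\left(-44 \right)} + x{\left(63 \right)}} = \sqrt{\frac{1}{4 - 44} - 4095} = \sqrt{\frac{1}{-40} - 4095} = \sqrt{- \frac{1}{40} - 4095} = \sqrt{- \frac{163801}{40}} = \frac{i \sqrt{1638010}}{20}$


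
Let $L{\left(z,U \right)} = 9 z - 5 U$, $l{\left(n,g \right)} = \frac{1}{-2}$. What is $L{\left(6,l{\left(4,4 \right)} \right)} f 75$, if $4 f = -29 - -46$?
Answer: $\frac{144075}{8} \approx 18009.0$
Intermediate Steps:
$l{\left(n,g \right)} = - \frac{1}{2}$
$L{\left(z,U \right)} = - 5 U + 9 z$
$f = \frac{17}{4}$ ($f = \frac{-29 - -46}{4} = \frac{-29 + 46}{4} = \frac{1}{4} \cdot 17 = \frac{17}{4} \approx 4.25$)
$L{\left(6,l{\left(4,4 \right)} \right)} f 75 = \left(\left(-5\right) \left(- \frac{1}{2}\right) + 9 \cdot 6\right) \frac{17}{4} \cdot 75 = \left(\frac{5}{2} + 54\right) \frac{17}{4} \cdot 75 = \frac{113}{2} \cdot \frac{17}{4} \cdot 75 = \frac{1921}{8} \cdot 75 = \frac{144075}{8}$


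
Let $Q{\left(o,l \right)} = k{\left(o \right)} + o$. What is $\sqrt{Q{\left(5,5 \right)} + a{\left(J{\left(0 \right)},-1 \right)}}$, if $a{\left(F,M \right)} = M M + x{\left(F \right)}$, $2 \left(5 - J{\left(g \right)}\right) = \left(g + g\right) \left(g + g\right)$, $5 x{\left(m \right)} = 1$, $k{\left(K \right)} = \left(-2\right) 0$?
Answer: $\frac{\sqrt{155}}{5} \approx 2.49$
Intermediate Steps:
$k{\left(K \right)} = 0$
$x{\left(m \right)} = \frac{1}{5}$ ($x{\left(m \right)} = \frac{1}{5} \cdot 1 = \frac{1}{5}$)
$Q{\left(o,l \right)} = o$ ($Q{\left(o,l \right)} = 0 + o = o$)
$J{\left(g \right)} = 5 - 2 g^{2}$ ($J{\left(g \right)} = 5 - \frac{\left(g + g\right) \left(g + g\right)}{2} = 5 - \frac{2 g 2 g}{2} = 5 - \frac{4 g^{2}}{2} = 5 - 2 g^{2}$)
$a{\left(F,M \right)} = \frac{1}{5} + M^{2}$ ($a{\left(F,M \right)} = M M + \frac{1}{5} = M^{2} + \frac{1}{5} = \frac{1}{5} + M^{2}$)
$\sqrt{Q{\left(5,5 \right)} + a{\left(J{\left(0 \right)},-1 \right)}} = \sqrt{5 + \left(\frac{1}{5} + \left(-1\right)^{2}\right)} = \sqrt{5 + \left(\frac{1}{5} + 1\right)} = \sqrt{5 + \frac{6}{5}} = \sqrt{\frac{31}{5}} = \frac{\sqrt{155}}{5}$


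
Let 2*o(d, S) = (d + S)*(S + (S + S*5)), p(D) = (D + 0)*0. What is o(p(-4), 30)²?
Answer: 9922500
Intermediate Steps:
p(D) = 0 (p(D) = D*0 = 0)
o(d, S) = 7*S*(S + d)/2 (o(d, S) = ((d + S)*(S + (S + S*5)))/2 = ((S + d)*(S + (S + 5*S)))/2 = ((S + d)*(S + 6*S))/2 = ((S + d)*(7*S))/2 = (7*S*(S + d))/2 = 7*S*(S + d)/2)
o(p(-4), 30)² = ((7/2)*30*(30 + 0))² = ((7/2)*30*30)² = 3150² = 9922500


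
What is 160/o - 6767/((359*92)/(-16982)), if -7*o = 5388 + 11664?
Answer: 34991625013/10057026 ≈ 3479.3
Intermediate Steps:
o = -2436 (o = -(5388 + 11664)/7 = -⅐*17052 = -2436)
160/o - 6767/((359*92)/(-16982)) = 160/(-2436) - 6767/((359*92)/(-16982)) = 160*(-1/2436) - 6767/(33028*(-1/16982)) = -40/609 - 6767/(-16514/8491) = -40/609 - 6767*(-8491/16514) = -40/609 + 57458597/16514 = 34991625013/10057026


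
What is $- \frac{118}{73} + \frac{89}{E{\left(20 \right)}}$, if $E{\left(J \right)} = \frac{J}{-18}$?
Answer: $- \frac{59653}{730} \approx -81.716$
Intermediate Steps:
$E{\left(J \right)} = - \frac{J}{18}$ ($E{\left(J \right)} = J \left(- \frac{1}{18}\right) = - \frac{J}{18}$)
$- \frac{118}{73} + \frac{89}{E{\left(20 \right)}} = - \frac{118}{73} + \frac{89}{\left(- \frac{1}{18}\right) 20} = \left(-118\right) \frac{1}{73} + \frac{89}{- \frac{10}{9}} = - \frac{118}{73} + 89 \left(- \frac{9}{10}\right) = - \frac{118}{73} - \frac{801}{10} = - \frac{59653}{730}$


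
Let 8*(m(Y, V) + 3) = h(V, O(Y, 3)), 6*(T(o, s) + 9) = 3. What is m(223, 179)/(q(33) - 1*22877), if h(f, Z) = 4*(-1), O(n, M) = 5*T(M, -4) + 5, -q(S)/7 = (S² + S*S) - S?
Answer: 7/75784 ≈ 9.2368e-5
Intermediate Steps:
T(o, s) = -17/2 (T(o, s) = -9 + (⅙)*3 = -9 + ½ = -17/2)
q(S) = -14*S² + 7*S (q(S) = -7*((S² + S*S) - S) = -7*((S² + S²) - S) = -7*(2*S² - S) = -7*(-S + 2*S²) = -14*S² + 7*S)
O(n, M) = -75/2 (O(n, M) = 5*(-17/2) + 5 = -85/2 + 5 = -75/2)
h(f, Z) = -4
m(Y, V) = -7/2 (m(Y, V) = -3 + (⅛)*(-4) = -3 - ½ = -7/2)
m(223, 179)/(q(33) - 1*22877) = -7/(2*(7*33*(1 - 2*33) - 1*22877)) = -7/(2*(7*33*(1 - 66) - 22877)) = -7/(2*(7*33*(-65) - 22877)) = -7/(2*(-15015 - 22877)) = -7/2/(-37892) = -7/2*(-1/37892) = 7/75784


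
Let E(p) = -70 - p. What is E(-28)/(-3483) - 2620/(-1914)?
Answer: 511436/370359 ≈ 1.3809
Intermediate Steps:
E(-28)/(-3483) - 2620/(-1914) = (-70 - 1*(-28))/(-3483) - 2620/(-1914) = (-70 + 28)*(-1/3483) - 2620*(-1/1914) = -42*(-1/3483) + 1310/957 = 14/1161 + 1310/957 = 511436/370359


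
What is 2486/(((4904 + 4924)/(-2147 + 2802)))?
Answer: 814165/4914 ≈ 165.68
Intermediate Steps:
2486/(((4904 + 4924)/(-2147 + 2802))) = 2486/((9828/655)) = 2486/((9828*(1/655))) = 2486/(9828/655) = 2486*(655/9828) = 814165/4914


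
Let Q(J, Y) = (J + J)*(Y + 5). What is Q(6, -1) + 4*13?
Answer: 100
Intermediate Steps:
Q(J, Y) = 2*J*(5 + Y) (Q(J, Y) = (2*J)*(5 + Y) = 2*J*(5 + Y))
Q(6, -1) + 4*13 = 2*6*(5 - 1) + 4*13 = 2*6*4 + 52 = 48 + 52 = 100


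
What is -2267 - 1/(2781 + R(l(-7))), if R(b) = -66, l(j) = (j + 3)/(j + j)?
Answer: -6154906/2715 ≈ -2267.0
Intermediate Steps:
l(j) = (3 + j)/(2*j) (l(j) = (3 + j)/((2*j)) = (3 + j)*(1/(2*j)) = (3 + j)/(2*j))
-2267 - 1/(2781 + R(l(-7))) = -2267 - 1/(2781 - 66) = -2267 - 1/2715 = -6154906/2715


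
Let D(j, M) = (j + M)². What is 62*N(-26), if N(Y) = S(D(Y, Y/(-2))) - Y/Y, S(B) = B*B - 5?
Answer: 1770410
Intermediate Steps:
D(j, M) = (M + j)²
S(B) = -5 + B² (S(B) = B² - 5 = -5 + B²)
N(Y) = -6 + Y⁴/16 (N(Y) = (-5 + ((Y/(-2) + Y)²)²) - Y/Y = (-5 + ((Y*(-½) + Y)²)²) - 1*1 = (-5 + ((-Y/2 + Y)²)²) - 1 = (-5 + ((Y/2)²)²) - 1 = (-5 + (Y²/4)²) - 1 = (-5 + Y⁴/16) - 1 = -6 + Y⁴/16)
62*N(-26) = 62*(-6 + (1/16)*(-26)⁴) = 62*(-6 + (1/16)*456976) = 62*(-6 + 28561) = 62*28555 = 1770410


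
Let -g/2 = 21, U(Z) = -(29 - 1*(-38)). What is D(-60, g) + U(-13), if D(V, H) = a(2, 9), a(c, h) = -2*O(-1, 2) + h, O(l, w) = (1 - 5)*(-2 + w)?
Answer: -58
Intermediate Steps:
U(Z) = -67 (U(Z) = -(29 + 38) = -1*67 = -67)
O(l, w) = 8 - 4*w (O(l, w) = -4*(-2 + w) = 8 - 4*w)
g = -42 (g = -2*21 = -42)
a(c, h) = h (a(c, h) = -2*(8 - 4*2) + h = -2*(8 - 8) + h = -2*0 + h = 0 + h = h)
D(V, H) = 9
D(-60, g) + U(-13) = 9 - 67 = -58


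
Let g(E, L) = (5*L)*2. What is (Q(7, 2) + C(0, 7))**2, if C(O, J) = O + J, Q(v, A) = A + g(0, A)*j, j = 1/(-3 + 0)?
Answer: 49/9 ≈ 5.4444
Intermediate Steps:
g(E, L) = 10*L
j = -1/3 (j = 1/(-3) = -1/3 ≈ -0.33333)
Q(v, A) = -7*A/3 (Q(v, A) = A + (10*A)*(-1/3) = A - 10*A/3 = -7*A/3)
C(O, J) = J + O
(Q(7, 2) + C(0, 7))**2 = (-7/3*2 + (7 + 0))**2 = (-14/3 + 7)**2 = (7/3)**2 = 49/9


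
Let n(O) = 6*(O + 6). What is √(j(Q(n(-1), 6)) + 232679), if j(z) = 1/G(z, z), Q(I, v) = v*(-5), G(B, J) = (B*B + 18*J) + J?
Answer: √25338743430/330 ≈ 482.37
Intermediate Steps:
n(O) = 36 + 6*O (n(O) = 6*(6 + O) = 36 + 6*O)
G(B, J) = B² + 19*J (G(B, J) = (B² + 18*J) + J = B² + 19*J)
Q(I, v) = -5*v
j(z) = 1/(z² + 19*z)
√(j(Q(n(-1), 6)) + 232679) = √(1/(((-5*6))*(19 - 5*6)) + 232679) = √(1/((-30)*(19 - 30)) + 232679) = √(-1/30/(-11) + 232679) = √(-1/30*(-1/11) + 232679) = √(1/330 + 232679) = √(76784071/330) = √25338743430/330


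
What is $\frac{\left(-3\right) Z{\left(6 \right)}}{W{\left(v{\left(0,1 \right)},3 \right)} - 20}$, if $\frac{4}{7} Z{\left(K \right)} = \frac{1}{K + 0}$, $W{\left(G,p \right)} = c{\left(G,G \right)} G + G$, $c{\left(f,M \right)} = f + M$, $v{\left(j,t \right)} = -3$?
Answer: $\frac{7}{40} \approx 0.175$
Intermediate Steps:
$c{\left(f,M \right)} = M + f$
$W{\left(G,p \right)} = G + 2 G^{2}$ ($W{\left(G,p \right)} = \left(G + G\right) G + G = 2 G G + G = 2 G^{2} + G = G + 2 G^{2}$)
$Z{\left(K \right)} = \frac{7}{4 K}$ ($Z{\left(K \right)} = \frac{7}{4 \left(K + 0\right)} = \frac{7}{4 K}$)
$\frac{\left(-3\right) Z{\left(6 \right)}}{W{\left(v{\left(0,1 \right)},3 \right)} - 20} = \frac{\left(-3\right) \frac{7}{4 \cdot 6}}{- 3 \left(1 + 2 \left(-3\right)\right) - 20} = \frac{\left(-3\right) \frac{7}{4} \cdot \frac{1}{6}}{- 3 \left(1 - 6\right) - 20} = \frac{\left(-3\right) \frac{7}{24}}{\left(-3\right) \left(-5\right) - 20} = - \frac{7}{8 \left(15 - 20\right)} = - \frac{7}{8 \left(-5\right)} = \left(- \frac{7}{8}\right) \left(- \frac{1}{5}\right) = \frac{7}{40}$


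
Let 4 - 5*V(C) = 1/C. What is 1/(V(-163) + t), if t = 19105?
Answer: 815/15571228 ≈ 5.2340e-5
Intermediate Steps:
V(C) = 4/5 - 1/(5*C)
1/(V(-163) + t) = 1/((1/5)*(-1 + 4*(-163))/(-163) + 19105) = 1/((1/5)*(-1/163)*(-1 - 652) + 19105) = 1/((1/5)*(-1/163)*(-653) + 19105) = 1/(653/815 + 19105) = 1/(15571228/815) = 815/15571228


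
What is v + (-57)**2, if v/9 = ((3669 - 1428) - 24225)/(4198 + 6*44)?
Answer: 7149591/2231 ≈ 3204.7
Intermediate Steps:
v = -98928/2231 (v = 9*(((3669 - 1428) - 24225)/(4198 + 6*44)) = 9*((2241 - 24225)/(4198 + 264)) = 9*(-21984/4462) = 9*(-21984*1/4462) = 9*(-10992/2231) = -98928/2231 ≈ -44.342)
v + (-57)**2 = -98928/2231 + (-57)**2 = -98928/2231 + 3249 = 7149591/2231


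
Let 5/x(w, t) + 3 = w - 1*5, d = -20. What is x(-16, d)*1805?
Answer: -9025/24 ≈ -376.04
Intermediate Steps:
x(w, t) = 5/(-8 + w) (x(w, t) = 5/(-3 + (w - 1*5)) = 5/(-3 + (w - 5)) = 5/(-3 + (-5 + w)) = 5/(-8 + w))
x(-16, d)*1805 = (5/(-8 - 16))*1805 = (5/(-24))*1805 = (5*(-1/24))*1805 = -5/24*1805 = -9025/24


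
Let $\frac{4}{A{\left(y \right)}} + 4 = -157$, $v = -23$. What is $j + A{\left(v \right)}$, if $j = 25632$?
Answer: $\frac{4126748}{161} \approx 25632.0$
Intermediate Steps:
$A{\left(y \right)} = - \frac{4}{161}$ ($A{\left(y \right)} = \frac{4}{-4 - 157} = \frac{4}{-161} = 4 \left(- \frac{1}{161}\right) = - \frac{4}{161}$)
$j + A{\left(v \right)} = 25632 - \frac{4}{161} = \frac{4126748}{161}$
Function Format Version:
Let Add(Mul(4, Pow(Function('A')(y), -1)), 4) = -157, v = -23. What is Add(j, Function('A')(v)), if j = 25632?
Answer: Rational(4126748, 161) ≈ 25632.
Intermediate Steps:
Function('A')(y) = Rational(-4, 161) (Function('A')(y) = Mul(4, Pow(Add(-4, -157), -1)) = Mul(4, Pow(-161, -1)) = Mul(4, Rational(-1, 161)) = Rational(-4, 161))
Add(j, Function('A')(v)) = Add(25632, Rational(-4, 161)) = Rational(4126748, 161)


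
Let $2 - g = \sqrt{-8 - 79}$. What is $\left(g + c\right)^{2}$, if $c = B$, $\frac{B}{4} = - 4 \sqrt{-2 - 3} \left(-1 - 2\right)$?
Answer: $\left(2 - i \sqrt{87} + 48 i \sqrt{5}\right)^{2} \approx -9600.8 + 392.02 i$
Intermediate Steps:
$B = 48 i \sqrt{5}$ ($B = 4 - 4 \sqrt{-2 - 3} \left(-1 - 2\right) = 4 - 4 \sqrt{-5} \left(-1 - 2\right) = 4 - 4 i \sqrt{5} \left(-3\right) = 4 \cdot 12 i \sqrt{5} = 48 i \sqrt{5} \approx 107.33 i$)
$c = 48 i \sqrt{5} \approx 107.33 i$
$g = 2 - i \sqrt{87}$ ($g = 2 - \sqrt{-8 - 79} = 2 - \sqrt{-87} = 2 - i \sqrt{87} \approx 2.0 - 9.3274 i$)
$\left(g + c\right)^{2} = \left(\left(2 - i \sqrt{87}\right) + 48 i \sqrt{5}\right)^{2} = \left(2 - i \sqrt{87} + 48 i \sqrt{5}\right)^{2}$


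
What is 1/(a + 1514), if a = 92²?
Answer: 1/9978 ≈ 0.00010022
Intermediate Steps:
a = 8464
1/(a + 1514) = 1/(8464 + 1514) = 1/9978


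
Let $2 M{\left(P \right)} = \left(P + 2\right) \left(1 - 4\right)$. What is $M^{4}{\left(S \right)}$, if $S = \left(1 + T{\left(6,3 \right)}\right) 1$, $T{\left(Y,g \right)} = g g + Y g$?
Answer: $4100625$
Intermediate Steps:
$T{\left(Y,g \right)} = g^{2} + Y g$
$S = 28$ ($S = \left(1 + 3 \left(6 + 3\right)\right) 1 = \left(1 + 3 \cdot 9\right) 1 = \left(1 + 27\right) 1 = 28 \cdot 1 = 28$)
$M{\left(P \right)} = -3 - \frac{3 P}{2}$ ($M{\left(P \right)} = \frac{\left(P + 2\right) \left(1 - 4\right)}{2} = \frac{\left(2 + P\right) \left(-3\right)}{2} = \frac{-6 - 3 P}{2} = -3 - \frac{3 P}{2}$)
$M^{4}{\left(S \right)} = \left(-3 - 42\right)^{4} = \left(-45\right)^{4} = 4100625$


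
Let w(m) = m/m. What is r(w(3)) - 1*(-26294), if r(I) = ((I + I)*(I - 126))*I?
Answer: 26044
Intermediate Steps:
w(m) = 1
r(I) = 2*I²*(-126 + I) (r(I) = ((2*I)*(-126 + I))*I = (2*I*(-126 + I))*I = 2*I²*(-126 + I))
r(w(3)) - 1*(-26294) = 2*1²*(-126 + 1) - 1*(-26294) = 2*1*(-125) + 26294 = -250 + 26294 = 26044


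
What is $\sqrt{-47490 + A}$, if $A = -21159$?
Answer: $7 i \sqrt{1401} \approx 262.01 i$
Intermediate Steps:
$\sqrt{-47490 + A} = \sqrt{-47490 - 21159} = \sqrt{-68649} = 7 i \sqrt{1401}$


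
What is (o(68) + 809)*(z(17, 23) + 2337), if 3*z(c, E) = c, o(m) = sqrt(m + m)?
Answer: 5685652/3 + 14056*sqrt(34)/3 ≈ 1.9225e+6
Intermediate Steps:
o(m) = sqrt(2)*sqrt(m) (o(m) = sqrt(2*m) = sqrt(2)*sqrt(m))
z(c, E) = c/3
(o(68) + 809)*(z(17, 23) + 2337) = (sqrt(2)*sqrt(68) + 809)*((1/3)*17 + 2337) = (sqrt(2)*(2*sqrt(17)) + 809)*(17/3 + 2337) = (2*sqrt(34) + 809)*(7028/3) = (809 + 2*sqrt(34))*(7028/3) = 5685652/3 + 14056*sqrt(34)/3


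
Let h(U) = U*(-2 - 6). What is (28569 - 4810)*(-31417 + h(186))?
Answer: -781789895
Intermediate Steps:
h(U) = -8*U (h(U) = U*(-8) = -8*U)
(28569 - 4810)*(-31417 + h(186)) = (28569 - 4810)*(-31417 - 8*186) = 23759*(-31417 - 1488) = 23759*(-32905) = -781789895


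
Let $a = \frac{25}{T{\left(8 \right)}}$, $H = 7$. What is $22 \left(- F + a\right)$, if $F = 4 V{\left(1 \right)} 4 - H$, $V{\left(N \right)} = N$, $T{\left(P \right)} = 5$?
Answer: $-88$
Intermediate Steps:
$F = 9$ ($F = 4 \cdot 1 \cdot 4 - 7 = 4 \cdot 4 - 7 = 16 - 7 = 9$)
$a = 5$ ($a = \frac{25}{5} = 25 \cdot \frac{1}{5} = 5$)
$22 \left(- F + a\right) = 22 \left(\left(-1\right) 9 + 5\right) = 22 \left(-9 + 5\right) = 22 \left(-4\right) = -88$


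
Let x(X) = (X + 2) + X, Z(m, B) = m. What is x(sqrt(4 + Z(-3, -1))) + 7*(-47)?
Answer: -325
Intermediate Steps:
x(X) = 2 + 2*X (x(X) = (2 + X) + X = 2 + 2*X)
x(sqrt(4 + Z(-3, -1))) + 7*(-47) = (2 + 2*sqrt(4 - 3)) + 7*(-47) = (2 + 2*sqrt(1)) - 329 = (2 + 2*1) - 329 = (2 + 2) - 329 = 4 - 329 = -325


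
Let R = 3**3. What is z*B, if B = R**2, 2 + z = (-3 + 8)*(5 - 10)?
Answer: -19683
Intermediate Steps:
R = 27
z = -27 (z = -2 + (-3 + 8)*(5 - 10) = -2 + 5*(-5) = -2 - 25 = -27)
B = 729 (B = 27**2 = 729)
z*B = -27*729 = -19683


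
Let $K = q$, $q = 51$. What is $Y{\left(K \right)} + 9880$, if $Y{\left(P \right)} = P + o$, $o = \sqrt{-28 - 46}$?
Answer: $9931 + i \sqrt{74} \approx 9931.0 + 8.6023 i$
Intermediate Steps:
$o = i \sqrt{74}$ ($o = \sqrt{-74} = i \sqrt{74} \approx 8.6023 i$)
$K = 51$
$Y{\left(P \right)} = P + i \sqrt{74}$
$Y{\left(K \right)} + 9880 = \left(51 + i \sqrt{74}\right) + 9880 = 9931 + i \sqrt{74}$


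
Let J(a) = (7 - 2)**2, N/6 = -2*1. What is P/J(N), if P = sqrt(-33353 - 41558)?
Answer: I*sqrt(74911)/25 ≈ 10.948*I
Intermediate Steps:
N = -12 (N = 6*(-2*1) = 6*(-2) = -12)
J(a) = 25 (J(a) = 5**2 = 25)
P = I*sqrt(74911) (P = sqrt(-74911) = I*sqrt(74911) ≈ 273.7*I)
P/J(N) = (I*sqrt(74911))/25 = (I*sqrt(74911))*(1/25) = I*sqrt(74911)/25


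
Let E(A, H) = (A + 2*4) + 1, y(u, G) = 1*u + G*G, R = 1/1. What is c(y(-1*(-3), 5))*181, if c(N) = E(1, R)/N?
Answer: 905/14 ≈ 64.643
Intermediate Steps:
R = 1
y(u, G) = u + G²
E(A, H) = 9 + A (E(A, H) = (A + 8) + 1 = (8 + A) + 1 = 9 + A)
c(N) = 10/N (c(N) = (9 + 1)/N = 10/N)
c(y(-1*(-3), 5))*181 = (10/(-1*(-3) + 5²))*181 = (10/(3 + 25))*181 = (10/28)*181 = (10*(1/28))*181 = (5/14)*181 = 905/14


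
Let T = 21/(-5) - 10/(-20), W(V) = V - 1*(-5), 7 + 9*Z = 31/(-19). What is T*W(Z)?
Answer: -25567/1710 ≈ -14.951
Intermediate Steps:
Z = -164/171 (Z = -7/9 + (31/(-19))/9 = -7/9 + (31*(-1/19))/9 = -7/9 + (1/9)*(-31/19) = -7/9 - 31/171 = -164/171 ≈ -0.95906)
W(V) = 5 + V (W(V) = V + 5 = 5 + V)
T = -37/10 (T = 21*(-1/5) - 10*(-1/20) = -21/5 + 1/2 = -37/10 ≈ -3.7000)
T*W(Z) = -37*(5 - 164/171)/10 = -37/10*691/171 = -25567/1710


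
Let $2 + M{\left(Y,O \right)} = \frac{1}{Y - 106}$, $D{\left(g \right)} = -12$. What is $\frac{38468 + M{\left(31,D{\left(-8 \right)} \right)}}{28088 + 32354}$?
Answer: $\frac{2884949}{4533150} \approx 0.63641$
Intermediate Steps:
$M{\left(Y,O \right)} = -2 + \frac{1}{-106 + Y}$ ($M{\left(Y,O \right)} = -2 + \frac{1}{Y - 106} = -2 + \frac{1}{-106 + Y}$)
$\frac{38468 + M{\left(31,D{\left(-8 \right)} \right)}}{28088 + 32354} = \frac{38468 + \frac{213 - 62}{-106 + 31}}{28088 + 32354} = \frac{38468 + \frac{213 - 62}{-75}}{60442} = \left(38468 - \frac{151}{75}\right) \frac{1}{60442} = \frac{2884949}{75} \cdot \frac{1}{60442} = \frac{2884949}{4533150}$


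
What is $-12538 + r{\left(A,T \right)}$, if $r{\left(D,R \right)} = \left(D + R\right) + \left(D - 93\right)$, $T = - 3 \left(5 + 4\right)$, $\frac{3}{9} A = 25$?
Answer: $-12508$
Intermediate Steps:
$A = 75$ ($A = 3 \cdot 25 = 75$)
$T = -27$ ($T = \left(-3\right) 9 = -27$)
$r{\left(D,R \right)} = -93 + R + 2 D$ ($r{\left(D,R \right)} = \left(D + R\right) + \left(D - 93\right) = \left(D + R\right) + \left(-93 + D\right) = -93 + R + 2 D$)
$-12538 + r{\left(A,T \right)} = -12538 - -30 = -12538 + 30 = -12508$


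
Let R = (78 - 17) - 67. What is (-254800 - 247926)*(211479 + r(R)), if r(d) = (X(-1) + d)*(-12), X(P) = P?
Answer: -106358220738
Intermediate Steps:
R = -6 (R = 61 - 67 = -6)
r(d) = 12 - 12*d (r(d) = (-1 + d)*(-12) = 12 - 12*d)
(-254800 - 247926)*(211479 + r(R)) = (-254800 - 247926)*(211479 + (12 - 12*(-6))) = -502726*(211479 + (12 + 72)) = -502726*(211479 + 84) = -502726*211563 = -106358220738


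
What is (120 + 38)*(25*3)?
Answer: 11850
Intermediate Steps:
(120 + 38)*(25*3) = 158*75 = 11850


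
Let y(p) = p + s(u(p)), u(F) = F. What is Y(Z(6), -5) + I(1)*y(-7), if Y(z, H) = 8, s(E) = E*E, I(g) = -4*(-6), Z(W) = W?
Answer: 1016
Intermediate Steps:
I(g) = 24
s(E) = E²
y(p) = p + p²
Y(Z(6), -5) + I(1)*y(-7) = 8 + 24*(-7*(1 - 7)) = 8 + 24*(-7*(-6)) = 8 + 24*42 = 8 + 1008 = 1016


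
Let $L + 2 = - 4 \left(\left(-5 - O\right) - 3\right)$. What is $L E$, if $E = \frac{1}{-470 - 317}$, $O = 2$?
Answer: $- \frac{38}{787} \approx -0.048285$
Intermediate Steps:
$E = - \frac{1}{787}$ ($E = \frac{1}{-787} = - \frac{1}{787} \approx -0.0012706$)
$L = 38$ ($L = -2 - 4 \left(\left(-5 - 2\right) - 3\right) = -2 - 4 \left(-7 - 3\right) = -2 - -40 = -2 + 40 = 38$)
$L E = 38 \left(- \frac{1}{787}\right) = - \frac{38}{787}$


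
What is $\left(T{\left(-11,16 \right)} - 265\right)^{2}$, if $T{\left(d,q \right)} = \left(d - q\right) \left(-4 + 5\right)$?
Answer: $85264$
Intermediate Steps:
$T{\left(d,q \right)} = d - q$ ($T{\left(d,q \right)} = \left(d - q\right) 1 = d - q$)
$\left(T{\left(-11,16 \right)} - 265\right)^{2} = \left(\left(-11 - 16\right) - 265\right)^{2} = \left(-27 - 265\right)^{2} = \left(-292\right)^{2} = 85264$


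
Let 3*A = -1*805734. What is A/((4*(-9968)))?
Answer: 134289/19936 ≈ 6.7360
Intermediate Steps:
A = -268578 (A = (-1*805734)/3 = (⅓)*(-805734) = -268578)
A/((4*(-9968))) = -268578/(4*(-9968)) = -268578/(-39872) = -268578*(-1/39872) = 134289/19936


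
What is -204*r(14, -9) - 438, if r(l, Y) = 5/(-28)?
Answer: -2811/7 ≈ -401.57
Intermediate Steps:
r(l, Y) = -5/28 (r(l, Y) = 5*(-1/28) = -5/28)
-204*r(14, -9) - 438 = -204*(-5/28) - 438 = 255/7 - 438 = -2811/7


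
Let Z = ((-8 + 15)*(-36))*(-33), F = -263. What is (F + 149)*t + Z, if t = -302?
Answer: 42744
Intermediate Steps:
Z = 8316 (Z = (7*(-36))*(-33) = -252*(-33) = 8316)
(F + 149)*t + Z = (-263 + 149)*(-302) + 8316 = -114*(-302) + 8316 = 34428 + 8316 = 42744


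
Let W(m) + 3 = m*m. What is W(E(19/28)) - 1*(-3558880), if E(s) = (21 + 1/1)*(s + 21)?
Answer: 742122221/196 ≈ 3.7863e+6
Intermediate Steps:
E(s) = 462 + 22*s (E(s) = (21 + 1)*(21 + s) = 22*(21 + s) = 462 + 22*s)
W(m) = -3 + m² (W(m) = -3 + m*m = -3 + m²)
W(E(19/28)) - 1*(-3558880) = (-3 + (462 + 22*(19/28))²) - 1*(-3558880) = (-3 + (462 + 22*(19*(1/28)))²) + 3558880 = (-3 + (462 + 22*(19/28))²) + 3558880 = (-3 + (462 + 209/14)²) + 3558880 = (-3 + (6677/14)²) + 3558880 = (-3 + 44582329/196) + 3558880 = 44581741/196 + 3558880 = 742122221/196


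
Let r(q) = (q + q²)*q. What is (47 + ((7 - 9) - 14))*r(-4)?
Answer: -1488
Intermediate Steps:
r(q) = q*(q + q²)
(47 + ((7 - 9) - 14))*r(-4) = (47 + ((7 - 9) - 14))*((-4)²*(1 - 4)) = (47 + (-2 - 14))*(16*(-3)) = (47 - 16)*(-48) = 31*(-48) = -1488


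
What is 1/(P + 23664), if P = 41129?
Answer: 1/64793 ≈ 1.5434e-5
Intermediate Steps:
1/(P + 23664) = 1/(41129 + 23664) = 1/64793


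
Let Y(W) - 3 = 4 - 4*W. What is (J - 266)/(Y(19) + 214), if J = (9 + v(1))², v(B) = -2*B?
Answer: -217/145 ≈ -1.4966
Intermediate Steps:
Y(W) = 7 - 4*W (Y(W) = 3 + (4 - 4*W) = 7 - 4*W)
J = 49 (J = (9 - 2*1)² = (9 - 2)² = 7² = 49)
(J - 266)/(Y(19) + 214) = (49 - 266)/((7 - 4*19) + 214) = -217/((7 - 76) + 214) = -217/(-69 + 214) = -217/145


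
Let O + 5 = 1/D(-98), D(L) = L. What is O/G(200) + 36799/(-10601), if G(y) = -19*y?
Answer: -13698742509/3947812400 ≈ -3.4700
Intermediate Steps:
O = -491/98 (O = -5 + 1/(-98) = -5 - 1/98 = -491/98 ≈ -5.0102)
O/G(200) + 36799/(-10601) = -491/(98*((-19*200))) + 36799/(-10601) = -491/98/(-3800) + 36799*(-1/10601) = -491/98*(-1/3800) - 36799/10601 = 491/372400 - 36799/10601 = -13698742509/3947812400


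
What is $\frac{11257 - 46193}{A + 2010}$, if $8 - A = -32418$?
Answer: $- \frac{8734}{8609} \approx -1.0145$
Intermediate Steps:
$A = 32426$ ($A = 8 - -32418 = 8 + 32418 = 32426$)
$\frac{11257 - 46193}{A + 2010} = \frac{11257 - 46193}{32426 + 2010} = - \frac{34936}{34436} = \left(-34936\right) \frac{1}{34436} = - \frac{8734}{8609}$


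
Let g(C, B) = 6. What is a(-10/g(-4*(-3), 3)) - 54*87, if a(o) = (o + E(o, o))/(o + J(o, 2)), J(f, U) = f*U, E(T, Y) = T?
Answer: -14092/3 ≈ -4697.3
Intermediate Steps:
J(f, U) = U*f
a(o) = ⅔ (a(o) = (o + o)/(o + 2*o) = (2*o)/((3*o)) = (2*o)*(1/(3*o)) = ⅔)
a(-10/g(-4*(-3), 3)) - 54*87 = ⅔ - 54*87 = ⅔ - 4698 = -14092/3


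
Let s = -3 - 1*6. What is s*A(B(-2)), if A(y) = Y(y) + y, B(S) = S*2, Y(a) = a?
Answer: 72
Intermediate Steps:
B(S) = 2*S
s = -9 (s = -3 - 6 = -9)
A(y) = 2*y (A(y) = y + y = 2*y)
s*A(B(-2)) = -18*2*(-2) = -18*(-4) = -9*(-8) = 72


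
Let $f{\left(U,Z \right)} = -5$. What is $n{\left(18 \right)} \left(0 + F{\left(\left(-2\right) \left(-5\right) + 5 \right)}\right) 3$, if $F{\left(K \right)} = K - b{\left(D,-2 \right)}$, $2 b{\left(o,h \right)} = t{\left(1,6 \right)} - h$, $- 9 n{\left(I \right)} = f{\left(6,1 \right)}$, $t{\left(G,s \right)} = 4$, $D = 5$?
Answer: $20$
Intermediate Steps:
$n{\left(I \right)} = \frac{5}{9}$ ($n{\left(I \right)} = \left(- \frac{1}{9}\right) \left(-5\right) = \frac{5}{9}$)
$b{\left(o,h \right)} = 2 - \frac{h}{2}$ ($b{\left(o,h \right)} = \frac{4 - h}{2} = 2 - \frac{h}{2}$)
$F{\left(K \right)} = -3 + K$ ($F{\left(K \right)} = K - \left(2 - -1\right) = K - \left(2 + 1\right) = K - 3 = -3 + K$)
$n{\left(18 \right)} \left(0 + F{\left(\left(-2\right) \left(-5\right) + 5 \right)}\right) 3 = \frac{5 \left(0 + \left(-3 + \left(\left(-2\right) \left(-5\right) + 5\right)\right)\right) 3}{9} = \frac{5 \left(0 + \left(-3 + \left(10 + 5\right)\right)\right) 3}{9} = \frac{5 \left(0 + \left(-3 + 15\right)\right) 3}{9} = \frac{5 \left(0 + 12\right) 3}{9} = \frac{5 \cdot 12 \cdot 3}{9} = \frac{5}{9} \cdot 36 = 20$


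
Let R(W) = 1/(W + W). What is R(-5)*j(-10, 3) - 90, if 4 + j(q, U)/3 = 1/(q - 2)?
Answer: -3551/40 ≈ -88.775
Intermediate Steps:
j(q, U) = -12 + 3/(-2 + q) (j(q, U) = -12 + 3/(q - 2) = -12 + 3/(-2 + q))
R(W) = 1/(2*W)
R(-5)*j(-10, 3) - 90 = ((½)/(-5))*(3*(9 - 4*(-10))/(-2 - 10)) - 90 = ((½)*(-⅕))*(3*(9 + 40)/(-12)) - 90 = -3*(-1)*49/(10*12) - 90 = -⅒*(-49/4) - 90 = 49/40 - 90 = -3551/40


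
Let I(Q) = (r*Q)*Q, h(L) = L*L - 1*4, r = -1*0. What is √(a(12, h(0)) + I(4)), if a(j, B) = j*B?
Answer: 4*I*√3 ≈ 6.9282*I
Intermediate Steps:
r = 0
h(L) = -4 + L² (h(L) = L² - 4 = -4 + L²)
I(Q) = 0 (I(Q) = (0*Q)*Q = 0*Q = 0)
a(j, B) = B*j
√(a(12, h(0)) + I(4)) = √((-4 + 0²)*12 + 0) = √((-4 + 0)*12 + 0) = √(-4*12 + 0) = √(-48 + 0) = √(-48) = 4*I*√3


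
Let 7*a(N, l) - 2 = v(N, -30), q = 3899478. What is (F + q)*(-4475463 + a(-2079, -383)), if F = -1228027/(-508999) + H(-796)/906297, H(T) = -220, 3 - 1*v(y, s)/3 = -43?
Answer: -1150091000016343898305277/65900609529 ≈ -1.7452e+13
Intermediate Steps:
v(y, s) = 138 (v(y, s) = 9 - 3*(-43) = 9 + 129 = 138)
a(N, l) = 20 (a(N, l) = 2/7 + (⅐)*138 = 2/7 + 138/7 = 20)
F = 1112845206239/461304266703 (F = -1228027/(-508999) - 220/906297 = -1228027*(-1/508999) - 220*1/906297 = 1228027/508999 - 220/906297 = 1112845206239/461304266703 ≈ 2.4124)
(F + q)*(-4475463 + a(-2079, -383)) = (1112845206239/461304266703 + 3899478)*(-4475463 + 20) = (1798846952159687273/461304266703)*(-4475443) = -1150091000016343898305277/65900609529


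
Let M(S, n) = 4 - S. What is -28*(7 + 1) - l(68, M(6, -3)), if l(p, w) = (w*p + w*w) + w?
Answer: -90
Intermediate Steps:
l(p, w) = w + w**2 + p*w (l(p, w) = (p*w + w**2) + w = (w**2 + p*w) + w = w + w**2 + p*w)
-28*(7 + 1) - l(68, M(6, -3)) = -28*(7 + 1) - (4 - 1*6)*(1 + 68 + (4 - 1*6)) = -28*8 - (4 - 6)*(1 + 68 + (4 - 6)) = -224 - (-2)*(1 + 68 - 2) = -224 - (-2)*67 = -224 - 1*(-134) = -224 + 134 = -90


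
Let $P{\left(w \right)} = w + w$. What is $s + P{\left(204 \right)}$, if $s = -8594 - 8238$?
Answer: $-16424$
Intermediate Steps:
$s = -16832$ ($s = -8594 - 8238 = -16832$)
$P{\left(w \right)} = 2 w$
$s + P{\left(204 \right)} = -16832 + 2 \cdot 204 = -16832 + 408 = -16424$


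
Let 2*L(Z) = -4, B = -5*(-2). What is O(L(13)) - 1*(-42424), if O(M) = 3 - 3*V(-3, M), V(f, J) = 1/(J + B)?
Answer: 339413/8 ≈ 42427.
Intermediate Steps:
B = 10
L(Z) = -2 (L(Z) = (½)*(-4) = -2)
V(f, J) = 1/(10 + J) (V(f, J) = 1/(J + 10) = 1/(10 + J))
O(M) = 3 - 3/(10 + M)
O(L(13)) - 1*(-42424) = 3*(9 - 2)/(10 - 2) - 1*(-42424) = 3*7/8 + 42424 = 3*(⅛)*7 + 42424 = 21/8 + 42424 = 339413/8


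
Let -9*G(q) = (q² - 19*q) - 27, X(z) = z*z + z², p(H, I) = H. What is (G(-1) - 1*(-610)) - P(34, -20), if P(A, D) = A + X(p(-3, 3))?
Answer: 5029/9 ≈ 558.78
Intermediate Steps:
X(z) = 2*z² (X(z) = z² + z² = 2*z²)
P(A, D) = 18 + A (P(A, D) = A + 2*(-3)² = A + 2*9 = A + 18 = 18 + A)
G(q) = 3 - q²/9 + 19*q/9 (G(q) = -((q² - 19*q) - 27)/9 = -(-27 + q² - 19*q)/9 = 3 - q²/9 + 19*q/9)
(G(-1) - 1*(-610)) - P(34, -20) = ((3 - ⅑*(-1)² + (19/9)*(-1)) - 1*(-610)) - (18 + 34) = ((3 - ⅑*1 - 19/9) + 610) - 1*52 = ((3 - ⅑ - 19/9) + 610) - 52 = (7/9 + 610) - 52 = 5497/9 - 52 = 5029/9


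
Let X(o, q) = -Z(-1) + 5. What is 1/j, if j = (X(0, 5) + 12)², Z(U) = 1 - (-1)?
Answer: 1/225 ≈ 0.0044444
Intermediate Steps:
Z(U) = 2 (Z(U) = 1 - 1*(-1) = 1 + 1 = 2)
X(o, q) = 3 (X(o, q) = -1*2 + 5 = -2 + 5 = 3)
j = 225 (j = (3 + 12)² = 15² = 225)
1/j = 1/225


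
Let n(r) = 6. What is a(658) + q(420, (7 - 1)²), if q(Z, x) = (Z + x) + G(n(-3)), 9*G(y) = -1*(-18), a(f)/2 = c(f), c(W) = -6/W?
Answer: 150676/329 ≈ 457.98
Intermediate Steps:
a(f) = -12/f (a(f) = 2*(-6/f) = -12/f)
G(y) = 2 (G(y) = (-1*(-18))/9 = (⅑)*18 = 2)
q(Z, x) = 2 + Z + x (q(Z, x) = (Z + x) + 2 = 2 + Z + x)
a(658) + q(420, (7 - 1)²) = -12/658 + (2 + 420 + (7 - 1)²) = -12*1/658 + (2 + 420 + 6²) = -6/329 + (2 + 420 + 36) = -6/329 + 458 = 150676/329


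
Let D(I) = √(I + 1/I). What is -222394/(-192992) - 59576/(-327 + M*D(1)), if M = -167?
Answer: 1885560380339/4935866896 - 9949192*√2/51151 ≈ 106.94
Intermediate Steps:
-222394/(-192992) - 59576/(-327 + M*D(1)) = -222394/(-192992) - 59576/(-327 - 167*√(1 + 1/1)) = -222394*(-1/192992) - 59576/(-327 - 167*√(1 + 1)) = 111197/96496 - 59576/(-327 - 167*√2)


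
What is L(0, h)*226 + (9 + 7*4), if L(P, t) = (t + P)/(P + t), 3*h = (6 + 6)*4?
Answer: 263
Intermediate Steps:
h = 16 (h = ((6 + 6)*4)/3 = (12*4)/3 = (⅓)*48 = 16)
L(P, t) = 1 (L(P, t) = (P + t)/(P + t) = 1)
L(0, h)*226 + (9 + 7*4) = 1*226 + (9 + 7*4) = 226 + (9 + 28) = 226 + 37 = 263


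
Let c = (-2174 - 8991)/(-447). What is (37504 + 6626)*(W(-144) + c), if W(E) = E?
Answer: -782616130/149 ≈ -5.2525e+6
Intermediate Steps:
c = 11165/447 (c = -11165*(-1/447) = 11165/447 ≈ 24.978)
(37504 + 6626)*(W(-144) + c) = (37504 + 6626)*(-144 + 11165/447) = 44130*(-53203/447) = -782616130/149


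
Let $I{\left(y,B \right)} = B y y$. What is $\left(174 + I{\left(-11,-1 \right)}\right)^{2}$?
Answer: $2809$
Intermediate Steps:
$I{\left(y,B \right)} = B y^{2}$
$\left(174 + I{\left(-11,-1 \right)}\right)^{2} = \left(174 - \left(-11\right)^{2}\right)^{2} = \left(174 - 121\right)^{2} = 53^{2} = 2809$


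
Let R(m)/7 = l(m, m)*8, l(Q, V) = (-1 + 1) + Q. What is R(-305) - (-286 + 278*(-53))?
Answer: -2060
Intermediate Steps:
l(Q, V) = Q (l(Q, V) = 0 + Q = Q)
R(m) = 56*m (R(m) = 7*(m*8) = 7*(8*m) = 56*m)
R(-305) - (-286 + 278*(-53)) = 56*(-305) - (-286 + 278*(-53)) = -17080 - (-286 - 14734) = -17080 - 1*(-15020) = -17080 + 15020 = -2060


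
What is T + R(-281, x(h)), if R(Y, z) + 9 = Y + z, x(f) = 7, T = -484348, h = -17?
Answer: -484631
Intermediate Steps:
R(Y, z) = -9 + Y + z (R(Y, z) = -9 + (Y + z) = -9 + Y + z)
T + R(-281, x(h)) = -484348 + (-9 - 281 + 7) = -484348 - 283 = -484631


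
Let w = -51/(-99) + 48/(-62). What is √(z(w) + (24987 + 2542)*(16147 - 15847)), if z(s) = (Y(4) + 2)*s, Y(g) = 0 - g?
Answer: √8642969594490/1023 ≈ 2873.8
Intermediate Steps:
Y(g) = -g
w = -265/1023 (w = -51*(-1/99) + 48*(-1/62) = 17/33 - 24/31 = -265/1023 ≈ -0.25904)
z(s) = -2*s (z(s) = (-1*4 + 2)*s = (-4 + 2)*s = -2*s)
√(z(w) + (24987 + 2542)*(16147 - 15847)) = √(-2*(-265/1023) + (24987 + 2542)*(16147 - 15847)) = √(530/1023 + 27529*300) = √(530/1023 + 8258700) = √(8448650630/1023) = √8642969594490/1023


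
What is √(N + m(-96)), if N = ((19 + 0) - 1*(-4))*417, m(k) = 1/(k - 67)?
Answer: 2*√63705779/163 ≈ 97.934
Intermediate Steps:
m(k) = 1/(-67 + k)
N = 9591 (N = (19 + 4)*417 = 23*417 = 9591)
√(N + m(-96)) = √(9591 + 1/(-67 - 96)) = √(9591 + 1/(-163)) = √(9591 - 1/163) = √(1563332/163) = 2*√63705779/163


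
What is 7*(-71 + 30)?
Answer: -287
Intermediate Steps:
7*(-71 + 30) = 7*(-41) = -287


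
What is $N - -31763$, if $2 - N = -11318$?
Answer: $43083$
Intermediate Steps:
$N = 11320$ ($N = 2 - -11318 = 2 + 11318 = 11320$)
$N - -31763 = 11320 - -31763 = 11320 + 31763 = 43083$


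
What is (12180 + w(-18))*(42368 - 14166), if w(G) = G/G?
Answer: 343528562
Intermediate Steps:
w(G) = 1
(12180 + w(-18))*(42368 - 14166) = (12180 + 1)*(42368 - 14166) = 12181*28202 = 343528562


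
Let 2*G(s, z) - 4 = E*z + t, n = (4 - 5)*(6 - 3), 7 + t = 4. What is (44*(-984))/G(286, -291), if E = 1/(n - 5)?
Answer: -692736/299 ≈ -2316.8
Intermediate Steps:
t = -3 (t = -7 + 4 = -3)
n = -3 (n = -1*3 = -3)
E = -1/8 (E = 1/(-3 - 5) = 1/(-8) = -1/8 ≈ -0.12500)
G(s, z) = 1/2 - z/16 (G(s, z) = 2 + (-z/8 - 3)/2 = 2 + (-3 - z/8)/2 = 2 + (-3/2 - z/16) = 1/2 - z/16)
(44*(-984))/G(286, -291) = (44*(-984))/(1/2 - 1/16*(-291)) = -43296/(1/2 + 291/16) = -43296/299/16 = -43296*16/299 = -692736/299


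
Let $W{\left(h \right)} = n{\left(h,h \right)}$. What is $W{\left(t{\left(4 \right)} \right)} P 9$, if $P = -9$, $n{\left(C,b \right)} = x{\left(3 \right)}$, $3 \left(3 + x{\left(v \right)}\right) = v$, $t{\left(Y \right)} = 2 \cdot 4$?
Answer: $162$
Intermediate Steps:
$t{\left(Y \right)} = 8$
$x{\left(v \right)} = -3 + \frac{v}{3}$
$n{\left(C,b \right)} = -2$ ($n{\left(C,b \right)} = -3 + \frac{1}{3} \cdot 3 = -3 + 1 = -2$)
$W{\left(h \right)} = -2$
$W{\left(t{\left(4 \right)} \right)} P 9 = \left(-2\right) \left(-9\right) 9 = 18 \cdot 9 = 162$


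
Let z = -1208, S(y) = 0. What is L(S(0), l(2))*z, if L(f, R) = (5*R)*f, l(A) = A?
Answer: 0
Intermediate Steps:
L(f, R) = 5*R*f
L(S(0), l(2))*z = (5*2*0)*(-1208) = 0*(-1208) = 0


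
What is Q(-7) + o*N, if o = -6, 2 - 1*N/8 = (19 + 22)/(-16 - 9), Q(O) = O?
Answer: -4543/25 ≈ -181.72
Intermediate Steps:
N = 728/25 (N = 16 - 8*(19 + 22)/(-16 - 9) = 16 - 328/(-25) = 16 - 328*(-1)/25 = 16 - 8*(-41/25) = 16 + 328/25 = 728/25 ≈ 29.120)
Q(-7) + o*N = -7 - 6*728/25 = -7 - 4368/25 = -4543/25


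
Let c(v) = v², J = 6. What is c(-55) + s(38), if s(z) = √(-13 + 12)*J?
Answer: 3025 + 6*I ≈ 3025.0 + 6.0*I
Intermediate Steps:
s(z) = 6*I (s(z) = √(-13 + 12)*6 = √(-1)*6 = I*6 = 6*I)
c(-55) + s(38) = (-55)² + 6*I = 3025 + 6*I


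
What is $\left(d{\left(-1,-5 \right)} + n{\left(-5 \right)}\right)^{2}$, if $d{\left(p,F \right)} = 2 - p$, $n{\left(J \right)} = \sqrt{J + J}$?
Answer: $\left(3 + i \sqrt{10}\right)^{2} \approx -1.0 + 18.974 i$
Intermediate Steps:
$n{\left(J \right)} = \sqrt{2} \sqrt{J}$ ($n{\left(J \right)} = \sqrt{2 J} = \sqrt{2} \sqrt{J}$)
$\left(d{\left(-1,-5 \right)} + n{\left(-5 \right)}\right)^{2} = \left(\left(2 - -1\right) + \sqrt{2} \sqrt{-5}\right)^{2} = \left(\left(2 + 1\right) + \sqrt{2} i \sqrt{5}\right)^{2} = \left(3 + i \sqrt{10}\right)^{2}$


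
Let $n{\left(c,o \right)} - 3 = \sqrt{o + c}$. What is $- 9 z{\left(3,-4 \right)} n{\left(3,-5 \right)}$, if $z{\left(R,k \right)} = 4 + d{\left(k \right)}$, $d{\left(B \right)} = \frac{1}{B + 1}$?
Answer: $-99 - 33 i \sqrt{2} \approx -99.0 - 46.669 i$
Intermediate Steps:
$n{\left(c,o \right)} = 3 + \sqrt{c + o}$ ($n{\left(c,o \right)} = 3 + \sqrt{o + c} = 3 + \sqrt{c + o}$)
$d{\left(B \right)} = \frac{1}{1 + B}$
$z{\left(R,k \right)} = 4 + \frac{1}{1 + k}$
$- 9 z{\left(3,-4 \right)} n{\left(3,-5 \right)} = - 9 \frac{5 + 4 \left(-4\right)}{1 - 4} \left(3 + \sqrt{3 - 5}\right) = - 9 \frac{5 - 16}{-3} \left(3 + \sqrt{-2}\right) = - 9 \left(\left(- \frac{1}{3}\right) \left(-11\right)\right) \left(3 + i \sqrt{2}\right) = \left(-9\right) \frac{11}{3} \left(3 + i \sqrt{2}\right) = - 33 \left(3 + i \sqrt{2}\right) = -99 - 33 i \sqrt{2}$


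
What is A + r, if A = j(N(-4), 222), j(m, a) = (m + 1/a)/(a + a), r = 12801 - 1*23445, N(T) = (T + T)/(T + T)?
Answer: -1049157569/98568 ≈ -10644.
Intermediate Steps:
N(T) = 1 (N(T) = (2*T)/((2*T)) = (2*T)*(1/(2*T)) = 1)
r = -10644 (r = 12801 - 23445 = -10644)
j(m, a) = (m + 1/a)/(2*a) (j(m, a) = (m + 1/a)/((2*a)) = (m + 1/a)*(1/(2*a)) = (m + 1/a)/(2*a))
A = 223/98568 (A = (1/2)*(1 + 222*1)/222**2 = (1/2)*(1/49284)*(1 + 222) = (1/2)*(1/49284)*223 = 223/98568 ≈ 0.0022624)
A + r = 223/98568 - 10644 = -1049157569/98568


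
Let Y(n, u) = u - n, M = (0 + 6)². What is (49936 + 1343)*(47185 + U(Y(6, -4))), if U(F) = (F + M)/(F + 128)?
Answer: 142757043912/59 ≈ 2.4196e+9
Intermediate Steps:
M = 36 (M = 6² = 36)
U(F) = (36 + F)/(128 + F) (U(F) = (F + 36)/(F + 128) = (36 + F)/(128 + F))
(49936 + 1343)*(47185 + U(Y(6, -4))) = (49936 + 1343)*(47185 + (36 + (-4 - 1*6))/(128 + (-4 - 1*6))) = 51279*(47185 + (36 + (-4 - 6))/(128 + (-4 - 6))) = 51279*(47185 + (36 - 10)/(128 - 10)) = 51279*(47185 + 26/118) = 51279*(47185 + (1/118)*26) = 51279*(47185 + 13/59) = 51279*(2783928/59) = 142757043912/59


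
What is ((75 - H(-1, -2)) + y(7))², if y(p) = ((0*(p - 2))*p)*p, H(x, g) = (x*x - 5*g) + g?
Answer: 4356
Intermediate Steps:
H(x, g) = x² - 4*g (H(x, g) = (x² - 5*g) + g = x² - 4*g)
y(p) = 0 (y(p) = ((0*(-2 + p))*p)*p = (0*p)*p = 0*p = 0)
((75 - H(-1, -2)) + y(7))² = ((75 - ((-1)² - 4*(-2))) + 0)² = ((75 - (1 + 8)) + 0)² = ((75 - 1*9) + 0)² = ((75 - 9) + 0)² = (66 + 0)² = 66² = 4356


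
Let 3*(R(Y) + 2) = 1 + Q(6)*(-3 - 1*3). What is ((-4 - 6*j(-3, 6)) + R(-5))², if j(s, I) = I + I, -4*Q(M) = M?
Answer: 50176/9 ≈ 5575.1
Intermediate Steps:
Q(M) = -M/4
R(Y) = 4/3 (R(Y) = -2 + (1 + (-¼*6)*(-3 - 1*3))/3 = -2 + (1 - 3*(-3 - 3)/2)/3 = -2 + (1 - 3/2*(-6))/3 = -2 + (1 + 9)/3 = -2 + (⅓)*10 = -2 + 10/3 = 4/3)
j(s, I) = 2*I
((-4 - 6*j(-3, 6)) + R(-5))² = ((-4 - 12*6) + 4/3)² = ((-4 - 6*12) + 4/3)² = ((-4 - 72) + 4/3)² = (-76 + 4/3)² = (-224/3)² = 50176/9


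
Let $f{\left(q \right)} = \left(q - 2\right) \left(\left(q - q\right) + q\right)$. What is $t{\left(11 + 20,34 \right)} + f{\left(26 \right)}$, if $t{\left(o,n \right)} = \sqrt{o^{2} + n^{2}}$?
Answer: $624 + \sqrt{2117} \approx 670.01$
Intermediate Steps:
$f{\left(q \right)} = q \left(-2 + q\right)$ ($f{\left(q \right)} = \left(-2 + q\right) \left(0 + q\right) = \left(-2 + q\right) q = q \left(-2 + q\right)$)
$t{\left(o,n \right)} = \sqrt{n^{2} + o^{2}}$
$t{\left(11 + 20,34 \right)} + f{\left(26 \right)} = \sqrt{34^{2} + \left(11 + 20\right)^{2}} + 26 \left(-2 + 26\right) = \sqrt{1156 + 31^{2}} + 26 \cdot 24 = \sqrt{1156 + 961} + 624 = \sqrt{2117} + 624 = 624 + \sqrt{2117}$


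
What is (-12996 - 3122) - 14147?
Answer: -30265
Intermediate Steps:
(-12996 - 3122) - 14147 = -16118 - 14147 = -30265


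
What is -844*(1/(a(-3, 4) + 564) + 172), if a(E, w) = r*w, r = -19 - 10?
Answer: -16259027/112 ≈ -1.4517e+5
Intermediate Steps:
r = -29
a(E, w) = -29*w
-844*(1/(a(-3, 4) + 564) + 172) = -844*(1/(-29*4 + 564) + 172) = -844*(1/(-116 + 564) + 172) = -844*(1/448 + 172) = -844*77057/448 = -16259027/112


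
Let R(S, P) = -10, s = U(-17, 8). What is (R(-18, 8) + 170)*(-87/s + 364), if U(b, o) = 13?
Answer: 743200/13 ≈ 57169.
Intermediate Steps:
s = 13
(R(-18, 8) + 170)*(-87/s + 364) = (-10 + 170)*(-87/13 + 364) = 160*(-87*1/13 + 364) = 160*(-87/13 + 364) = 160*(4645/13) = 743200/13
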